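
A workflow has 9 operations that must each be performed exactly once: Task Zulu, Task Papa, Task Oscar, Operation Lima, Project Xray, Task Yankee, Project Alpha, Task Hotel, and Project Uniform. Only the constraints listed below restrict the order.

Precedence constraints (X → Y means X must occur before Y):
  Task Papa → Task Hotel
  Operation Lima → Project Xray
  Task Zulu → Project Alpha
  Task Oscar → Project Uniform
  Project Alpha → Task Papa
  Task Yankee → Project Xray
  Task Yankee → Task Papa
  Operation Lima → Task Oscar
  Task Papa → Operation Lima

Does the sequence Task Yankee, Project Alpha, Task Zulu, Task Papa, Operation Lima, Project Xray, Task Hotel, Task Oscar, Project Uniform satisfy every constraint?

In the proposed order, Project Alpha appears before Task Zulu.
That contradicts the constraint that Task Zulu must precede Project Alpha.

No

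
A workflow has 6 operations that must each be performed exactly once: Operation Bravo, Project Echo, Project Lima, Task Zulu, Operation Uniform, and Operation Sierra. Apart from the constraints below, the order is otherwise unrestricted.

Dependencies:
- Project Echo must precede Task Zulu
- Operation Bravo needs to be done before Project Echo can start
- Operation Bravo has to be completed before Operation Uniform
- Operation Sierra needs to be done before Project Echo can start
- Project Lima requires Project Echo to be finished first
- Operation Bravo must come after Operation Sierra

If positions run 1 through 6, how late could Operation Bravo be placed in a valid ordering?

2

Every operation that must follow Operation Bravo has to come after it. Tracing all chains starting from Operation Bravo, those operations are: Project Echo, Project Lima, Task Zulu, Operation Uniform — 4 in total.
So at least 4 operations follow Operation Bravo, putting Operation Bravo no later than position 2. That position is achievable by scheduling everything else first.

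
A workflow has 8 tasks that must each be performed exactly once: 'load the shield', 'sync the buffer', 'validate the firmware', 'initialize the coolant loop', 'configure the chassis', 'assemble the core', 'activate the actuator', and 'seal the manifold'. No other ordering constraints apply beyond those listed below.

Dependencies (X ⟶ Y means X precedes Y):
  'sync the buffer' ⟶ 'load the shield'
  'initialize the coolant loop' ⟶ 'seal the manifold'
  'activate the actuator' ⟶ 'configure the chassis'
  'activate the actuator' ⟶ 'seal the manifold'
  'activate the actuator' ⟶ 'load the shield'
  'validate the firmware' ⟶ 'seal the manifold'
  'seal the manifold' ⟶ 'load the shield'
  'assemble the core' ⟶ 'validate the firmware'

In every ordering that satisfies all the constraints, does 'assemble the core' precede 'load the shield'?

Following the dependencies: 'assemble the core' → 'validate the firmware' → 'seal the manifold' → 'load the shield'.
That forces 'assemble the core' before 'load the shield' in every valid schedule.

Yes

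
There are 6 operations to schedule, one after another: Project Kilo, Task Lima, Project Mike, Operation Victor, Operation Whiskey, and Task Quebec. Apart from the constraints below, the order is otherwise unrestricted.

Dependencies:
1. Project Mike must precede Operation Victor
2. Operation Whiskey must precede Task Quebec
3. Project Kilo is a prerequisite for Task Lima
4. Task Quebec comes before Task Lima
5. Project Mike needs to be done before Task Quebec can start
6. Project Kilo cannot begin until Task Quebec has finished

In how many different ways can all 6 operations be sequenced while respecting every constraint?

9

The operations with no prerequisites are Project Mike, Operation Whiskey; any of them can be placed first.
Counting all ways to extend the partial order to a total order gives 9.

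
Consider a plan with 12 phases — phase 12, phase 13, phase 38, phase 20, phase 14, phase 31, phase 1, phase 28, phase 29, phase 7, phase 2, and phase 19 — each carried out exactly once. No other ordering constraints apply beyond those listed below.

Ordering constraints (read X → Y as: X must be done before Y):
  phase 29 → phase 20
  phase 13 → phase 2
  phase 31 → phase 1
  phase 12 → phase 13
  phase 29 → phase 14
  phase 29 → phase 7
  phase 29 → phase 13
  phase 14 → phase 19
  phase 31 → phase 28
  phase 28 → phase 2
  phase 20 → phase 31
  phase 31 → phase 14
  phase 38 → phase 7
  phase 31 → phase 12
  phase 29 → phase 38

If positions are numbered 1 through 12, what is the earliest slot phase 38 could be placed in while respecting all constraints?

2

Working backwards through the constraints from phase 38, its only required predecessor is phase 29.
With 1 mandatory predecessor, the earliest phase 38 can sit is position 1+1 = 2, and placing just that one first achieves it.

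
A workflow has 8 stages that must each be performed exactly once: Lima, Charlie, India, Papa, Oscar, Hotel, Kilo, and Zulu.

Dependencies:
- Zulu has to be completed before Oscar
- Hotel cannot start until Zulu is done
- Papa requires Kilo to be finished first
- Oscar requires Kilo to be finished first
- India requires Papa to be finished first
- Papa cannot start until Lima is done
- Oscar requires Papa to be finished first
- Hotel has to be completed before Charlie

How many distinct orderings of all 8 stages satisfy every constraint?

The stages with no prerequisites are Lima, Kilo, Zulu; any of them can be placed first.
Counting all ways to extend the partial order to a total order gives 214.

214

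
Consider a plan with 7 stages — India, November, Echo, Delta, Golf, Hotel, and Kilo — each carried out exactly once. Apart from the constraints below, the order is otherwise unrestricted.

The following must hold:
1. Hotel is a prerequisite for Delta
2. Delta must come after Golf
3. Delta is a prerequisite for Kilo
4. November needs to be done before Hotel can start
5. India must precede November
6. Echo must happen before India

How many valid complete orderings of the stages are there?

5

2 stages have no prerequisites (Echo, Golf), so any of them could come first.
Counting all ways to extend the partial order to a total order gives 5.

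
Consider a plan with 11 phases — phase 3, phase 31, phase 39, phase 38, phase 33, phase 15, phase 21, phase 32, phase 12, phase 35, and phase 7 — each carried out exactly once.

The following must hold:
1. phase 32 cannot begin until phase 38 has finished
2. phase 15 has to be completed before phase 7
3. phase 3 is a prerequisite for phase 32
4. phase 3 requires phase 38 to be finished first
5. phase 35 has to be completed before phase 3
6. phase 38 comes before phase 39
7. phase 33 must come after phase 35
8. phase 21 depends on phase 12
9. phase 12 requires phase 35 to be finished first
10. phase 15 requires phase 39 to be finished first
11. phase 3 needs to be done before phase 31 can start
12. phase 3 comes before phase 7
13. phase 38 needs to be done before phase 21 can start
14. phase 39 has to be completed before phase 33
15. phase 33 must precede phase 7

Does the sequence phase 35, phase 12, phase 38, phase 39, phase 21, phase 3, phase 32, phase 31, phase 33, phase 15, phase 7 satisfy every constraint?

Checking each listed constraint against this order: for instance, phase 35 is in position 1 and phase 33 in position 9, so that constraint holds — and the remaining constraints check out the same way.

Yes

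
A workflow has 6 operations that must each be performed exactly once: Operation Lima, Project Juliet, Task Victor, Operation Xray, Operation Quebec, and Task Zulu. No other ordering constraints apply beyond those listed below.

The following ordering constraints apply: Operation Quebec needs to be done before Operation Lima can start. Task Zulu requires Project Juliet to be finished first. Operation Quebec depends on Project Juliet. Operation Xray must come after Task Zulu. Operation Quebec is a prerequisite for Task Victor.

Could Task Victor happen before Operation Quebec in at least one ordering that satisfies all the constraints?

The constraints give a chain Operation Quebec → Task Victor, which forces Operation Quebec before Task Victor.
So no valid ordering can have Task Victor before Operation Quebec.

No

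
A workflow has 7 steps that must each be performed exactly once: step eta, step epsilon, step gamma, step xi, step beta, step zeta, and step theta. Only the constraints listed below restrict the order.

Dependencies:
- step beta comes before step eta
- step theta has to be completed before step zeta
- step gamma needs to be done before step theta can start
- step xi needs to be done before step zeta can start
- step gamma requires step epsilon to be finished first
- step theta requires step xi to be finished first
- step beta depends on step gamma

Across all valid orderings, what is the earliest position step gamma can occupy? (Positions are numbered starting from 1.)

2

The only step forced before step gamma (directly or transitively) is step epsilon.
So at minimum 1 step comes before step gamma, putting step gamma no earlier than position 2. That position is achievable by scheduling exactly that predecessor first.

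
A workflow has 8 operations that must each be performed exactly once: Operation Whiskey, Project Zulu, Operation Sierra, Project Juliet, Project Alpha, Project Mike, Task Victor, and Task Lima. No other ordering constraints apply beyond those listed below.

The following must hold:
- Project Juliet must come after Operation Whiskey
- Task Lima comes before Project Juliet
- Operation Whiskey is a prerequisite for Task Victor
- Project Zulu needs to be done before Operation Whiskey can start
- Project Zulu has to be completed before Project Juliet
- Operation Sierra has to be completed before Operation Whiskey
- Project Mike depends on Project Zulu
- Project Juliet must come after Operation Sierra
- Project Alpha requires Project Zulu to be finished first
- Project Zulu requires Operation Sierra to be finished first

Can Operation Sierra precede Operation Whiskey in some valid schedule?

Every valid ordering already has Operation Sierra before Operation Whiskey (the constraints require it), so in particular at least one does.

Yes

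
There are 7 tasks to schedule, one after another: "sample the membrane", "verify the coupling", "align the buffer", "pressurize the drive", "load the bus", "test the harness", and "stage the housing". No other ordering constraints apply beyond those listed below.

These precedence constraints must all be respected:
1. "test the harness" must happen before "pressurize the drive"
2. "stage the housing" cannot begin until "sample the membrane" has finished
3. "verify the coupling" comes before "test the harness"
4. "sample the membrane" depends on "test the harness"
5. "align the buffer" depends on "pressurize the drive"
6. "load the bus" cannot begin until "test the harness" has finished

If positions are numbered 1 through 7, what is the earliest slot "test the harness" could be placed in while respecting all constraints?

Working backwards through the constraints from "test the harness", its only required predecessor is "verify the coupling".
So at minimum 1 task comes before "test the harness", putting "test the harness" no earlier than position 2. That position is achievable by scheduling exactly that predecessor first.

2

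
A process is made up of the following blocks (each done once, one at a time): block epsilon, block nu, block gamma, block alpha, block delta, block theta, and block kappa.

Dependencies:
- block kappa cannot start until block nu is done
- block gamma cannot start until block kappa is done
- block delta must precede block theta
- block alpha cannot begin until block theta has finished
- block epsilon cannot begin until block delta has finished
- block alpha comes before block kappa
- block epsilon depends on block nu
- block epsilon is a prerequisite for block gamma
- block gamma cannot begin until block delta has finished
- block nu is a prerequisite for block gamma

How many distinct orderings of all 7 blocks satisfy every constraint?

The blocks with no prerequisites are block nu, block delta; any of them can be placed first.
Systematically extending each partial ordering one block at a time and counting, there are 13 complete orderings.

13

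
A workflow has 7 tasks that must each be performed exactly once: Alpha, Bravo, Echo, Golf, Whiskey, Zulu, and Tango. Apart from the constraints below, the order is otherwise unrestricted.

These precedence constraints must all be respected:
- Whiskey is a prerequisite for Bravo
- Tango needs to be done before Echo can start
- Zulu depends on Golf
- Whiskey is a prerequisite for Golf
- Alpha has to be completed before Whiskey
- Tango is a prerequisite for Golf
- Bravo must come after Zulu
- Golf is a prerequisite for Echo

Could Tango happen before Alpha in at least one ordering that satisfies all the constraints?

Nothing in the constraints forces Alpha before Tango — there is no chain from Alpha to Tango.
That means at least one valid schedule has Tango before Alpha.

Yes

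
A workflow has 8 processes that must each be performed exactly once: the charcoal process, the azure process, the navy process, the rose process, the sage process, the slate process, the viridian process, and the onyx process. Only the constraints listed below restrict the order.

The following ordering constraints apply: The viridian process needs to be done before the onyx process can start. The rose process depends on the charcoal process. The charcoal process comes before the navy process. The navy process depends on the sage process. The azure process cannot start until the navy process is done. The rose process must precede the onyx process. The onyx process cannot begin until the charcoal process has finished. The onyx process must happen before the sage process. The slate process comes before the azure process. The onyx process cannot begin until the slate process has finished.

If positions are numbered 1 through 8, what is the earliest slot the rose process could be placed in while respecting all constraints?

Working backwards through the constraints from the rose process, its only required predecessor is the charcoal process.
So at minimum 1 process comes before the rose process, putting the rose process no earlier than position 2. That position is achievable by scheduling exactly that predecessor first.

2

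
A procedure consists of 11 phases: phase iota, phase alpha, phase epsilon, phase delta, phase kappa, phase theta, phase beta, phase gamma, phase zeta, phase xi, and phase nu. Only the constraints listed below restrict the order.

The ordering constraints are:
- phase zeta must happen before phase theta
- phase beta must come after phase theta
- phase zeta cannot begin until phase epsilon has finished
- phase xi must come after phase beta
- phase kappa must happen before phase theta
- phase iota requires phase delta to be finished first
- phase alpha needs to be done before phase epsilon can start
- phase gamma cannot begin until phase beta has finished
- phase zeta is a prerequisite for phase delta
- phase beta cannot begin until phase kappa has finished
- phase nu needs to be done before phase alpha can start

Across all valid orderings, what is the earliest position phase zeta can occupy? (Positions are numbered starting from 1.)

4

Every phase that must precede phase zeta has to come before it. Tracing all chains that end at phase zeta, those phases are: phase alpha, phase epsilon, phase nu — 3 in total.
So at minimum 3 phases come before phase zeta, putting phase zeta no earlier than position 4. That position is achievable by scheduling exactly those predecessors first.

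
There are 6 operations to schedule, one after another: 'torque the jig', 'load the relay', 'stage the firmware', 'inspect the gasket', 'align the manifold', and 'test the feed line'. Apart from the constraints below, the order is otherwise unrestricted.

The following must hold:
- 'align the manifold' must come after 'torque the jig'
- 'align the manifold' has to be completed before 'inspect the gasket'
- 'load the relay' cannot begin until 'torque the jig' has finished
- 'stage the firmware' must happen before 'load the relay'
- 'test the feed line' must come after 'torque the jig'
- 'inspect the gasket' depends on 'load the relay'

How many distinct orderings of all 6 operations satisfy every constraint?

The operations with no prerequisites are 'torque the jig', 'stage the firmware'; any of them can be placed first.
Systematically extending each partial ordering one operation at a time and counting, there are 23 complete orderings.

23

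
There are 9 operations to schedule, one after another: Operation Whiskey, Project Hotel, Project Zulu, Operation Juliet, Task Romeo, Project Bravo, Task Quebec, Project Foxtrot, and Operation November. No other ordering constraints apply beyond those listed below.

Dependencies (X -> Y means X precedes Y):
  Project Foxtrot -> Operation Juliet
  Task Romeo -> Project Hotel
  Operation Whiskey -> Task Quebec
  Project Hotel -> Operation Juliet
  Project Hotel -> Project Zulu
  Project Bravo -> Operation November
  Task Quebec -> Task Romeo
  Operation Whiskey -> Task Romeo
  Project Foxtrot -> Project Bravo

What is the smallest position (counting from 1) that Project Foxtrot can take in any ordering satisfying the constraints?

No constraint forces any other operation before Project Foxtrot, so it can be placed first.

1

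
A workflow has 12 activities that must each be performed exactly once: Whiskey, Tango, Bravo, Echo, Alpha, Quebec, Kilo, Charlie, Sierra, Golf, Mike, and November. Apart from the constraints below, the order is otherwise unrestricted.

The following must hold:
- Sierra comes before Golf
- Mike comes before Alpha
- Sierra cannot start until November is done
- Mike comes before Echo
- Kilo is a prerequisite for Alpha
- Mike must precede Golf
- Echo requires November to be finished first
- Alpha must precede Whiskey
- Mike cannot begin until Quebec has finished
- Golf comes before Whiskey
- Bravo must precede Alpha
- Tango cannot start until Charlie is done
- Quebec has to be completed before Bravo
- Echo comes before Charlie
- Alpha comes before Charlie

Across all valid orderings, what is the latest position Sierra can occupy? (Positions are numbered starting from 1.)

10

Following every chain forward from Sierra, the activities that must come later are Whiskey, Golf — 2 of them.
So at least 2 activities follow Sierra, putting Sierra no later than position 10. That position is achievable by scheduling everything else first.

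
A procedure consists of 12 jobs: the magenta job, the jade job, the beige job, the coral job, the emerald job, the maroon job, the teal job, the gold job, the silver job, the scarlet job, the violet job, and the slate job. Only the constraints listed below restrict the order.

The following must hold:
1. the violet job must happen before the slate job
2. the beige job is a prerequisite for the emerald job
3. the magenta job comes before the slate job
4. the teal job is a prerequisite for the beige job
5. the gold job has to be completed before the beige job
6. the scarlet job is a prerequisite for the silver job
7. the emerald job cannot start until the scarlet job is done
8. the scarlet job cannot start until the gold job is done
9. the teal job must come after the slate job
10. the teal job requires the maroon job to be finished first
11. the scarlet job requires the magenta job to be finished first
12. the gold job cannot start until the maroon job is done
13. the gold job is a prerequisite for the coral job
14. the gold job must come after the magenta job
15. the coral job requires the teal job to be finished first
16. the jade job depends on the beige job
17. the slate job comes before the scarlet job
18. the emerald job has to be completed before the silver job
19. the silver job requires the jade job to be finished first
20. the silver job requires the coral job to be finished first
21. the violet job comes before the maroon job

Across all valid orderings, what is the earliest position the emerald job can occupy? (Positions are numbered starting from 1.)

Every job that must precede the emerald job has to come before it. Tracing all chains that end at the emerald job, those jobs are: the magenta job, the beige job, the maroon job, the teal job, the gold job, the scarlet job, the violet job, the slate job — 8 in total.
So at minimum 8 jobs come before the emerald job, putting the emerald job no earlier than position 9. That position is achievable by scheduling exactly those predecessors first.

9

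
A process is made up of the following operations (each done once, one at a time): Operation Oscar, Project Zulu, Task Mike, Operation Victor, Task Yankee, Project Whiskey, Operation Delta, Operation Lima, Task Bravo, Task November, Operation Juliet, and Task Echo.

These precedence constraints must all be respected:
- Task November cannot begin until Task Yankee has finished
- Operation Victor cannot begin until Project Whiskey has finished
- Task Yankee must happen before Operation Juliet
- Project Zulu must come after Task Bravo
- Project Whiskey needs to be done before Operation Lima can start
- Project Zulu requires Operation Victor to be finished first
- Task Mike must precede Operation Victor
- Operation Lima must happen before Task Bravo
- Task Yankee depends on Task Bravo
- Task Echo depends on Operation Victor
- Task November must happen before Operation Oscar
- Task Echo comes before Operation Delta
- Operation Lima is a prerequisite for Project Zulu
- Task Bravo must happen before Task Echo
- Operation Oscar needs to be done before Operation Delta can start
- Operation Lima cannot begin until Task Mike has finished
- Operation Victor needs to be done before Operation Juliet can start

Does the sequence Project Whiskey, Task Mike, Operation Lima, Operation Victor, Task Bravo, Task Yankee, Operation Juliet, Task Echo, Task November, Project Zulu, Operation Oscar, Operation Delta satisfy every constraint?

Yes

Every stated constraint is respected: Operation Lima sits at position 3, ahead of Project Zulu at position 10, and each of the other listed pairs likewise has the predecessor earlier in the sequence.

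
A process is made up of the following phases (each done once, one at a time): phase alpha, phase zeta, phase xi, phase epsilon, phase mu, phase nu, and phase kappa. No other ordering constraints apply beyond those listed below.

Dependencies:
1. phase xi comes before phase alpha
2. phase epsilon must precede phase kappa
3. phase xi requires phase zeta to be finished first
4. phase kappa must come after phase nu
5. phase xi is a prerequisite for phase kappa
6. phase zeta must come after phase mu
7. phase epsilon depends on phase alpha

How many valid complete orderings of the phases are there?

The phases with no prerequisites are phase mu, phase nu; any of them can be placed first.
Counting all ways to extend the partial order to a total order gives 6.

6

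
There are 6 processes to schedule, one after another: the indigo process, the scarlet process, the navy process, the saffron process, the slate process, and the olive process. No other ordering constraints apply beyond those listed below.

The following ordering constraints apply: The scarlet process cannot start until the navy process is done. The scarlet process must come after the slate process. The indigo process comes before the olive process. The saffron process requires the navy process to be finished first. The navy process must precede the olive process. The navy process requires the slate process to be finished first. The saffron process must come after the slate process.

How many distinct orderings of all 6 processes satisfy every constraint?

The processes with no prerequisites are the indigo process, the slate process; any of them can be placed first.
Systematically extending each partial ordering one process at a time and counting, there are 24 complete orderings.

24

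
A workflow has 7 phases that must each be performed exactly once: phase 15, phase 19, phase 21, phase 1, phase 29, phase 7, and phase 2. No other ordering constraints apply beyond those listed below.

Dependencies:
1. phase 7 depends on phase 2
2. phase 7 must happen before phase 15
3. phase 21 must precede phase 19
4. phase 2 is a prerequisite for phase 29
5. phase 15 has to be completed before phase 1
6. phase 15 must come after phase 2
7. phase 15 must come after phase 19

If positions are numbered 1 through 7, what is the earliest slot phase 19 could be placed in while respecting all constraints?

2

The only phase forced before phase 19 (directly or transitively) is phase 21.
So at minimum 1 phase comes before phase 19, putting phase 19 no earlier than position 2. That position is achievable by scheduling exactly that predecessor first.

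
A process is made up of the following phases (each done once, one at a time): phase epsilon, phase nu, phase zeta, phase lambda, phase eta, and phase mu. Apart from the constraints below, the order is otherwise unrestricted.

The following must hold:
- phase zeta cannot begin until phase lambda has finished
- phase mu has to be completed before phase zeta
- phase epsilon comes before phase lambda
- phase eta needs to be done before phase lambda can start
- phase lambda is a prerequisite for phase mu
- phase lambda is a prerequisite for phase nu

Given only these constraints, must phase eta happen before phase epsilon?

No

No chain of constraints connects phase eta to phase epsilon in either direction.
A valid ordering placing phase epsilon before phase eta exists, so the answer is no.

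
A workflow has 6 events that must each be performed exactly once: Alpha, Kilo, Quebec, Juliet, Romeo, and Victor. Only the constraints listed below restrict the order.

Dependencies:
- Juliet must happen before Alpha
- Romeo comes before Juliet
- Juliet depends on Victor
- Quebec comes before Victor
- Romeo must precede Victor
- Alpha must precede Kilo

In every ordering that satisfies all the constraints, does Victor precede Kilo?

There is a constraint chain Victor → Juliet → Alpha → Kilo.
So Victor must precede Kilo in any valid ordering.

Yes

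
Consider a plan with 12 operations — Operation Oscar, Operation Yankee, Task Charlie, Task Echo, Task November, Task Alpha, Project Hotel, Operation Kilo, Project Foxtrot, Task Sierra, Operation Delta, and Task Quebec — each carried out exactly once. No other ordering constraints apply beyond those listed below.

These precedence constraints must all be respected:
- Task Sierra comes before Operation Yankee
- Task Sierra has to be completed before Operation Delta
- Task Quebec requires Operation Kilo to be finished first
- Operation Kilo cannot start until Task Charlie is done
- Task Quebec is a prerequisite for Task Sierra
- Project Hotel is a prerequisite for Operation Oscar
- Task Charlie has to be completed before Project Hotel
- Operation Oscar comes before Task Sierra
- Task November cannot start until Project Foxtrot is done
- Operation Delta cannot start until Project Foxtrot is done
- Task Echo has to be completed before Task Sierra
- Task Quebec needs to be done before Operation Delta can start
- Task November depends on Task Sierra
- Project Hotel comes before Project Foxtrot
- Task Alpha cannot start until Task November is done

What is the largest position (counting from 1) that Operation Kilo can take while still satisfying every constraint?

6

Following every chain forward from Operation Kilo, the operations that must come later are Operation Yankee, Task November, Task Alpha, Task Sierra, Operation Delta, Task Quebec — 6 of them.
So at least 6 operations follow Operation Kilo, putting Operation Kilo no later than position 6. That position is achievable by scheduling everything else first.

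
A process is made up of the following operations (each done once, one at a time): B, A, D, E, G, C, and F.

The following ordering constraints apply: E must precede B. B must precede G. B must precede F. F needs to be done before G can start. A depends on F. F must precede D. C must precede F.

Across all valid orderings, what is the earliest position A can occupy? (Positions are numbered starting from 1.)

The operations that are forced before A, directly or transitively, are B, E, C, F. That's 4 operations.
With 4 mandatory predecessors, the earliest A can sit is position 4+1 = 5, and placing just those 4 first achieves it.

5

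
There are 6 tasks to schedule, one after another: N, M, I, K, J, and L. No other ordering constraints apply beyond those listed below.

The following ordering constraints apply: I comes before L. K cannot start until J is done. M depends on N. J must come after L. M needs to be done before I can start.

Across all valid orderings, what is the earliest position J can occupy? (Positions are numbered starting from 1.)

The tasks that are forced before J, directly or transitively, are N, M, I, L. That's 4 tasks.
So at minimum 4 tasks come before J, putting J no earlier than position 5. That position is achievable by scheduling exactly those predecessors first.

5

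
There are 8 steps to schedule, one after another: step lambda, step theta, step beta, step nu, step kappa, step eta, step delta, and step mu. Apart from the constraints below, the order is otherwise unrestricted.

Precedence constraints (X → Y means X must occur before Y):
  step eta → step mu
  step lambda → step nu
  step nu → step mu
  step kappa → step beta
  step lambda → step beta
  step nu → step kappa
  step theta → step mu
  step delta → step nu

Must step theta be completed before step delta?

Nothing in the constraints links step theta and step delta; they are unordered relative to each other.
A valid ordering placing step delta before step theta exists, so the answer is no.

No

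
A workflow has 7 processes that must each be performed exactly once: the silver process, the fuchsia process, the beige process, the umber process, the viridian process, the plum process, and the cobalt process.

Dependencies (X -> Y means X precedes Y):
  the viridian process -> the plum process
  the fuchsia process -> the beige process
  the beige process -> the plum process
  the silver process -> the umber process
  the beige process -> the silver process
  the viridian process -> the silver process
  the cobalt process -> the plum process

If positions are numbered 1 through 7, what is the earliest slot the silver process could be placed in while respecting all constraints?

4

The processes that are forced before the silver process, directly or transitively, are the fuchsia process, the beige process, the viridian process. That's 3 processes.
With 3 mandatory predecessors, the earliest the silver process can sit is position 3+1 = 4, and placing just those 3 first achieves it.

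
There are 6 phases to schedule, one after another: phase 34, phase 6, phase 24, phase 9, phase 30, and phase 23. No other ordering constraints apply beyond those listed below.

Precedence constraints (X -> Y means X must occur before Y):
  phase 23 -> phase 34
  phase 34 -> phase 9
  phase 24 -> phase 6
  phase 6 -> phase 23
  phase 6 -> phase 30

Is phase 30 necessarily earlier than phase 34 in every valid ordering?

Nothing in the constraints links phase 30 and phase 34; they are unordered relative to each other.
There exist valid orderings with phase 34 before phase 30, so phase 30 is not required to come first.

No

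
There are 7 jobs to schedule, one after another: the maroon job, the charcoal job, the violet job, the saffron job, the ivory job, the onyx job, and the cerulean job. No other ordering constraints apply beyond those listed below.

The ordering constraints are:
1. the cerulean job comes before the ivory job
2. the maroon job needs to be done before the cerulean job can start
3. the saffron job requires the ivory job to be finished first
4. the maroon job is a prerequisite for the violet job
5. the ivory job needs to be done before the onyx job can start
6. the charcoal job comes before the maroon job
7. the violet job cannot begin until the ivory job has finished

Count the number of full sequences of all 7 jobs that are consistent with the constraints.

6

Only the charcoal job has no prerequisites, so it must go first.
Systematically extending each partial ordering one job at a time and counting, there are 6 complete orderings.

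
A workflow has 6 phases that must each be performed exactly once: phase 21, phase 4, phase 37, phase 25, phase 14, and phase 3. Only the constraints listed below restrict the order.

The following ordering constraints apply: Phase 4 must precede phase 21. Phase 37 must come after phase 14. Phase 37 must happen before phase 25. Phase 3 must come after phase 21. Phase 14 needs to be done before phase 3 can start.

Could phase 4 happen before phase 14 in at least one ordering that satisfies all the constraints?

Nothing in the constraints forces phase 14 before phase 4 — there is no chain from phase 14 to phase 4.
So a valid ordering placing phase 4 earlier than phase 14 exists.

Yes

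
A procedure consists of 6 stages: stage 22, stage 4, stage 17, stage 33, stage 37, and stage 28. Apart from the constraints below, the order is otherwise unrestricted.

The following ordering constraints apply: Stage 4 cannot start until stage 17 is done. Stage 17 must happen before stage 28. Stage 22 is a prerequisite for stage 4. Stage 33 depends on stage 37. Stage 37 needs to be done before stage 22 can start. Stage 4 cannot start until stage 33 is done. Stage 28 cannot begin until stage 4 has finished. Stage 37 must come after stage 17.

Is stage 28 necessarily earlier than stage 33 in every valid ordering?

In fact the dependencies run the other way: stage 33 → stage 4 → stage 28.
So stage 28 does not have to come before stage 33 — it cannot.

No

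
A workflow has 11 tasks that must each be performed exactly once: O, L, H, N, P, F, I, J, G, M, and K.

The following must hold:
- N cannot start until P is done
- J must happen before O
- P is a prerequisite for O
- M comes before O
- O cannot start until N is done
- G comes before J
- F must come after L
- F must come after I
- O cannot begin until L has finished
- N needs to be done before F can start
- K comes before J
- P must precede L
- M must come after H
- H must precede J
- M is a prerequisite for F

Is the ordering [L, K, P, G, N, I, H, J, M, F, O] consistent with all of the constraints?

Here P comes after L.
But one of the constraints requires P before L, so this ordering violates it.

No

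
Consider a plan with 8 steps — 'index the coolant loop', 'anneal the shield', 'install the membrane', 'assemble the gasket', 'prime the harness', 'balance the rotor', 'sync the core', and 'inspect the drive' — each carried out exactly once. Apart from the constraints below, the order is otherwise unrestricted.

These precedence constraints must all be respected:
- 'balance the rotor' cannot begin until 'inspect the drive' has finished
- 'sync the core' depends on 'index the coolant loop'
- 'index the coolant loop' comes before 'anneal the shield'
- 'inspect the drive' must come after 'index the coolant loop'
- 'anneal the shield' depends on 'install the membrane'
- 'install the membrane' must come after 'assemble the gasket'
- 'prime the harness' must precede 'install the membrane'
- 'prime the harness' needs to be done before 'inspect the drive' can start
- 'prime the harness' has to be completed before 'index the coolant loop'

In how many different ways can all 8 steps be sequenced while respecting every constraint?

144

The steps with no prerequisites are 'assemble the gasket', 'prime the harness'; any of them can be placed first.
Enumerating by repeatedly choosing an available step (one whose prerequisites are all placed) gives 144 distinct complete orderings.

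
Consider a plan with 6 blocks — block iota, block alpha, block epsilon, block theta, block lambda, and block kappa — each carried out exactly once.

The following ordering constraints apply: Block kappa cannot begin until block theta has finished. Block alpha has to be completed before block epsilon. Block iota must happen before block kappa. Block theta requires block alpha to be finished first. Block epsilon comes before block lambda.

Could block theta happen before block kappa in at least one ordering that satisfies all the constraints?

Yes

Block theta is actually forced before block kappa by the constraints, so certainly some valid ordering has block theta first.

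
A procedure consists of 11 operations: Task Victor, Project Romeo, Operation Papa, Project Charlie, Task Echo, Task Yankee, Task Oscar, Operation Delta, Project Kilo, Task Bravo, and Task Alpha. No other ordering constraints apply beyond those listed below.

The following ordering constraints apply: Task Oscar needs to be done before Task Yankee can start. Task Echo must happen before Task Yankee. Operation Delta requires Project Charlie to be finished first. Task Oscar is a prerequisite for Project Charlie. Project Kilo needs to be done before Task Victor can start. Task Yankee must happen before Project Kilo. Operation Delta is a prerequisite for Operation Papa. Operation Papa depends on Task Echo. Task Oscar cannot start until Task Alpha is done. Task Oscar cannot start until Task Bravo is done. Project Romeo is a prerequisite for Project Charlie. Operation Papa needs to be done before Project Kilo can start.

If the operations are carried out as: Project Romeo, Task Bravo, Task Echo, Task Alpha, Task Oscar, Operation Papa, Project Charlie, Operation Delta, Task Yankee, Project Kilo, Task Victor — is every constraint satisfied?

The sequence places Operation Papa ahead of Operation Delta.
Since Operation Delta is required before Operation Papa, the ordering is invalid.

No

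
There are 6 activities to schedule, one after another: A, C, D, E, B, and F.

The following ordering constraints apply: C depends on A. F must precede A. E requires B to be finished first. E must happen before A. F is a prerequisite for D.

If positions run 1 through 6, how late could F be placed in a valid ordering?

3

Every activity that must follow F has to come after it. Tracing all chains starting from F, those activities are: A, C, D — 3 in total.
So at least 3 activities follow F, putting F no later than position 3. That position is achievable by scheduling everything else first.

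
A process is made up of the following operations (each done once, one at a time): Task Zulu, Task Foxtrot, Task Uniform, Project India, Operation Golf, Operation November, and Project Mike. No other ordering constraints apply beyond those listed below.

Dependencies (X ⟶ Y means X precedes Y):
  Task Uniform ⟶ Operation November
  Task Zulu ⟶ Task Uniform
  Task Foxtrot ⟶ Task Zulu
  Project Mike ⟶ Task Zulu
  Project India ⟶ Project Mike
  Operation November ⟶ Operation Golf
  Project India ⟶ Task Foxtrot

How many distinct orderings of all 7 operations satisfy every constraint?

Only Project India has no prerequisites, so it must go first.
Enumerating by repeatedly choosing an available operation (one whose prerequisites are all placed) gives 2 distinct complete orderings.

2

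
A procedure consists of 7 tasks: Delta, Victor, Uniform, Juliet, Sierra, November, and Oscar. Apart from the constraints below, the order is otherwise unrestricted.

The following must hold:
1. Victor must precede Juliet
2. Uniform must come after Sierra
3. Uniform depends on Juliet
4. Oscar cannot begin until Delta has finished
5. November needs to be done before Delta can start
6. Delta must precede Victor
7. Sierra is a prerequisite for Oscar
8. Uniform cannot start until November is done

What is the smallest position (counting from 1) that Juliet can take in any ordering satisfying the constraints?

The tasks that are forced before Juliet, directly or transitively, are Delta, Victor, November. That's 3 tasks.
So at minimum 3 tasks come before Juliet, putting Juliet no earlier than position 4. That position is achievable by scheduling exactly those predecessors first.

4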